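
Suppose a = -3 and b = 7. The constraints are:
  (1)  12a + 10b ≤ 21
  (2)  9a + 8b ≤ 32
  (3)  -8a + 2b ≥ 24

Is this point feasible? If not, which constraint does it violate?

not feasible — violates (1)

Constraint (1): 12a + 10b = 34, which is not ≤ 21. All other constraints are satisfied.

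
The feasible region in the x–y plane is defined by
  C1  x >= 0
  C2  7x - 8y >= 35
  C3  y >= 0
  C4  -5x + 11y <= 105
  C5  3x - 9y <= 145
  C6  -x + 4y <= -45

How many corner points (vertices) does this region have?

3

Pairwise boundary intersections that survive every other constraint:
  (145/3, 0)
  (45, 0)
  (175/3, 10/3)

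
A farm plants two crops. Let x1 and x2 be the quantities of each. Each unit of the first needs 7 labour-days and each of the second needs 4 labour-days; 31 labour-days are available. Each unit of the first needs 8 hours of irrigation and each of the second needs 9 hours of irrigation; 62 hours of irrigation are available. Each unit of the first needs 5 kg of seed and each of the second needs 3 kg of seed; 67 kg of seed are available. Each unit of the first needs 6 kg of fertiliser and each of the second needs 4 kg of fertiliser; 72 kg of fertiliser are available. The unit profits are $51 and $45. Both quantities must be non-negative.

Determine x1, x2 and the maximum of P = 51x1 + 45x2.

x1 = 1, x2 = 6, maximum P = 321

Feasible corners and P = 51x1 + 45x2:
  (0, 0) → P = 0
  (0, 62/9) → P = 310
  (31/7, 0) → P = 1581/7
  (1, 6) → P = 321

The optimum lies where 7x1 + 4x2 = 31 and 8x1 + 9x2 = 62.
Solving simultaneously gives x1 = 1, x2 = 6.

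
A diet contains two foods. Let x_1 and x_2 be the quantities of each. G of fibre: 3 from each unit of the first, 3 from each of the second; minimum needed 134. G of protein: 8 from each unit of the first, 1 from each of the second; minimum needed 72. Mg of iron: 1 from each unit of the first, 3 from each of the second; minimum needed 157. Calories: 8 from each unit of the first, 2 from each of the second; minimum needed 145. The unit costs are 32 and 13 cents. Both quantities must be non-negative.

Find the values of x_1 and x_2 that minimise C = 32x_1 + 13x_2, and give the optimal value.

The feasible region is unbounded (it extends along (0, 1), (1, 0)), but C strictly increases along every unbounded feasible direction, so there is no improving ray and the minimum is attained at a vertex.

The optimum lies where x_1 + 3x_2 = 157 and 8x_1 + 2x_2 = 145.
Solving simultaneously gives x_1 = 11/2, x_2 = 101/2.

x_1 = 11/2, x_2 = 101/2, minimum C = 1665/2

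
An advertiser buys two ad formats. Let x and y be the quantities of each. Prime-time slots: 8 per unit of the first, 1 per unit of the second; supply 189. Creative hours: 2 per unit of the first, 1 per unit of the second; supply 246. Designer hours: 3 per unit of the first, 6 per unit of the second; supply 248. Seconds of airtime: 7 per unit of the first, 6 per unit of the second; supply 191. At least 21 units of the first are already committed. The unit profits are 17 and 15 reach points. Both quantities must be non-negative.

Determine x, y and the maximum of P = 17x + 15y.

x = 21, y = 22/3, maximum P = 467

The optimum lies where 7x + 6y = 191 and x = 21.
Solving simultaneously gives x = 21, y = 22/3.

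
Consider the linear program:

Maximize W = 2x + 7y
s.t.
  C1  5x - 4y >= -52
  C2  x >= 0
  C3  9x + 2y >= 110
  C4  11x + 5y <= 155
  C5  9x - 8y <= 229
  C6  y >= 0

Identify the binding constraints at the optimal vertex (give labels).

C3 and C4

Extreme points and W = 2x + 7y:
  (240/23, 185/23) → W = 1775/23
  (110/9, 0) → W = 220/9
  (155/11, 0) → W = 310/11

The maximum is at (240/23, 185/23). Substituting into each constraint, equality holds for C3 and C4; the remaining constraints have slack.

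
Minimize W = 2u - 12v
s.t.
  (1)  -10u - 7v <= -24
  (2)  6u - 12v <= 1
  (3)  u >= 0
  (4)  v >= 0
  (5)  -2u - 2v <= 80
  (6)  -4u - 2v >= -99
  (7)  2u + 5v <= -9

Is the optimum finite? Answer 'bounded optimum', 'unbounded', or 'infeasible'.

infeasible

The boundaries -10u - 7v = -24 and 6u - 12v = 1 meet at (295/162, 67/81), but that point violates 2u + 5v ≤ -9. Every candidate vertex is excluded by some other constraint, so the feasible region is empty.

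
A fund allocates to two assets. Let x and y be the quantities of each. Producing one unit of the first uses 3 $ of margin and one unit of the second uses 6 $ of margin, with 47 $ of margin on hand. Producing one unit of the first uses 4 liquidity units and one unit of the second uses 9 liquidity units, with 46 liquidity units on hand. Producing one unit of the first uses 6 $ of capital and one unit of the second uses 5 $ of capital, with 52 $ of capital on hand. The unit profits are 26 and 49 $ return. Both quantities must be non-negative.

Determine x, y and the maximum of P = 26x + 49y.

Feasible corners and P = 26x + 49y:
  (0, 0) → P = 0
  (0, 46/9) → P = 2254/9
  (26/3, 0) → P = 676/3
  (7, 2) → P = 280

At the optimal vertex, 4x + 9y = 46 and 6x + 5y = 52.
Solving simultaneously gives x = 7, y = 2.

x = 7, y = 2, maximum P = 280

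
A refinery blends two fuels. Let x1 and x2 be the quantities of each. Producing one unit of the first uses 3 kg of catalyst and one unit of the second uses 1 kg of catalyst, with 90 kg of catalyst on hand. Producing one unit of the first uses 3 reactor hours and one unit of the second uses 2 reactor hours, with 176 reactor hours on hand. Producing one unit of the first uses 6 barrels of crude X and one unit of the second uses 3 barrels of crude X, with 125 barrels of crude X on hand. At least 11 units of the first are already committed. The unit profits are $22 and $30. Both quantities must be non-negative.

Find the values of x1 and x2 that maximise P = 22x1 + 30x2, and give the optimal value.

x1 = 11, x2 = 59/3, maximum P = 832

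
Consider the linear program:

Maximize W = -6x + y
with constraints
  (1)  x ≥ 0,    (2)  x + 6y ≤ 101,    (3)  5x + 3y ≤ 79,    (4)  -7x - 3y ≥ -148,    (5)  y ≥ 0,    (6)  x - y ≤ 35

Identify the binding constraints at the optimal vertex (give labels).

Corner points and W = -6x + y:
  (0, 101/6) → W = 101/6
  (0, 0) → W = 0
  (19/3, 142/9) → W = -200/9
  (79/5, 0) → W = -474/5

The maximum is at (0, 101/6). Substituting into each constraint, equality holds for (1) and (2); the remaining constraints have slack.

(1) and (2)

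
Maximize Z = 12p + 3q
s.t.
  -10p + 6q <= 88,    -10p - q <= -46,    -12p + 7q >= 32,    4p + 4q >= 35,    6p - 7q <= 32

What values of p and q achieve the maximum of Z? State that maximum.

Vertices and Z = 12p + 3q:
  (94/35, 134/7) → Z = 3138/35
  (212, 368) → Z = 3648
  (145/41, 436/41) → Z = 3048/41

The optimum lies where -10p + 6q = 88 and -12p + 7q = 32.
Solving simultaneously gives p = 212, q = 368.

p = 212, q = 368, maximum Z = 3648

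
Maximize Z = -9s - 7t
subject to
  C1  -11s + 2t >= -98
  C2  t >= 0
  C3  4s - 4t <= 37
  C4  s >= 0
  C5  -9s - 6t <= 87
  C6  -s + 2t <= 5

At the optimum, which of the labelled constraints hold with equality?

C2 and C4

Vertices and Z = -9s - 7t:
  (98/11, 0) → Z = -882/11
  (103/10, 153/20) → Z = -585/4
  (0, 0) → Z = 0
  (0, 5/2) → Z = -35/2

The maximum is at (0, 0). Substituting into each constraint, equality holds for C2 and C4; the remaining constraints have slack.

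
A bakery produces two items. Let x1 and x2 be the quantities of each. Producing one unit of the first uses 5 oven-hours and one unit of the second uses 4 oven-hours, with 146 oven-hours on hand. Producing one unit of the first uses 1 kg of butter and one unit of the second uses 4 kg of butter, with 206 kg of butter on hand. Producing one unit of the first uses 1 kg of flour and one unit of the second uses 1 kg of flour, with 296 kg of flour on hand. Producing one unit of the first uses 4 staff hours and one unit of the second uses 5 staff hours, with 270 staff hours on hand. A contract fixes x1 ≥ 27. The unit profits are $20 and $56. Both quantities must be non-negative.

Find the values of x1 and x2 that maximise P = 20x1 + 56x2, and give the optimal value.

Extreme points and P = 20x1 + 56x2:
  (146/5, 0) → P = 584
  (27, 0) → P = 540
  (27, 11/4) → P = 694

At the optimal vertex, 5x1 + 4x2 = 146 and x1 = 27.
Solving simultaneously gives x1 = 27, x2 = 11/4.

x1 = 27, x2 = 11/4, maximum P = 694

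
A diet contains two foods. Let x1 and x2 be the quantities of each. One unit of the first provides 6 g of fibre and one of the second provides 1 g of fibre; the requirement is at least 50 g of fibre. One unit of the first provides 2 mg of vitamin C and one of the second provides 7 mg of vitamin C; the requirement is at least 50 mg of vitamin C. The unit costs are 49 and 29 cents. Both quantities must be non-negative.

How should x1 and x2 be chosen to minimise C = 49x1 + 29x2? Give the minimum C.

Corner points and C = 49x1 + 29x2:
  (0, 50) → C = 1450
  (25, 0) → C = 1225
  (15/2, 5) → C = 1025/2
The feasible region is unbounded (it extends along (0, 1), (1, 0)), but C strictly increases along every unbounded feasible direction, so there is no improving ray and the minimum is attained at a vertex.

The binding constraints are 6x1 + x2 = 50 and 2x1 + 7x2 = 50.
Solving simultaneously gives x1 = 15/2, x2 = 5.

x1 = 15/2, x2 = 5, minimum C = 1025/2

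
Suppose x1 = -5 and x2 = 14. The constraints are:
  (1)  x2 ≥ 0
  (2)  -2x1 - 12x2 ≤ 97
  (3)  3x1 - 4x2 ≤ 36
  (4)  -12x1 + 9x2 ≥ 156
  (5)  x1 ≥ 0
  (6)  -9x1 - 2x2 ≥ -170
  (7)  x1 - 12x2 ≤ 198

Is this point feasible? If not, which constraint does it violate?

not feasible — violates (5)

Constraint (5): x1 = -5, which is not ≥ 0. All other constraints are satisfied.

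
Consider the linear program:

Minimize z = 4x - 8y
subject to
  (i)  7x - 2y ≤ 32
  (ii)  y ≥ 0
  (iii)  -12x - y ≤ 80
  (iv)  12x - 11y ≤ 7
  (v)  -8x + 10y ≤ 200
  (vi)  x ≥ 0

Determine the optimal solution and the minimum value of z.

Feasible corners and z = 4x - 8y:
  (338/53, 335/53) → z = -1328/53
  (40/3, 92/3) → z = -192
  (7/12, 0) → z = 7/3
  (0, 0) → z = 0
  (0, 20) → z = -160

The binding constraints are 7x - 2y = 32 and -8x + 10y = 200.
Solving simultaneously gives x = 40/3, y = 92/3.

x = 40/3, y = 92/3, minimum z = -192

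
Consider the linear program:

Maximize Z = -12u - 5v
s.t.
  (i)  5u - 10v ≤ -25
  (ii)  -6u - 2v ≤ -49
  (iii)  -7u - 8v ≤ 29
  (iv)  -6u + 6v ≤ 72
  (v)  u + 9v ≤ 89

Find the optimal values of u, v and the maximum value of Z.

u = 44/7, v = 79/14, maximum Z = -1451/14

Vertices and Z = -12u - 5v:
  (44/7, 79/14) → Z = -1451/14
  (133/11, 94/11) → Z = -2066/11
  (263/52, 485/52) → Z = -5581/52

The binding constraints are 5u - 10v = -25 and -6u - 2v = -49.
Solving simultaneously gives u = 44/7, v = 79/14.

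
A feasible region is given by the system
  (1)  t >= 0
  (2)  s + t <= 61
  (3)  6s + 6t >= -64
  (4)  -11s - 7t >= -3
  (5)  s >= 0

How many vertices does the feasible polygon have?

3

Intersecting each pair of boundary lines and keeping only the points that satisfy every inequality leaves:
  (3/11, 0)
  (0, 0)
  (0, 3/7)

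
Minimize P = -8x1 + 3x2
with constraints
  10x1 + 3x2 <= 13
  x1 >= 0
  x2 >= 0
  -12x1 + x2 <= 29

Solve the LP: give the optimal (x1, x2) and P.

x1 = 13/10, x2 = 0, minimum P = -52/5

Corner points and P = -8x1 + 3x2:
  (0, 13/3) → P = 13
  (13/10, 0) → P = -52/5
  (0, 0) → P = 0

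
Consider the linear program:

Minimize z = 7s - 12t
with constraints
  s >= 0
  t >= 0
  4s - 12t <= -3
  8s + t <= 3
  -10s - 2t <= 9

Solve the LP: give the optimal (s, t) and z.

Extreme points and z = 7s - 12t:
  (0, 1/4) → z = -3
  (0, 3) → z = -36
  (33/100, 9/25) → z = -201/100

The binding constraints are s = 0 and 8s + t = 3.
Solving simultaneously gives s = 0, t = 3.

s = 0, t = 3, minimum z = -36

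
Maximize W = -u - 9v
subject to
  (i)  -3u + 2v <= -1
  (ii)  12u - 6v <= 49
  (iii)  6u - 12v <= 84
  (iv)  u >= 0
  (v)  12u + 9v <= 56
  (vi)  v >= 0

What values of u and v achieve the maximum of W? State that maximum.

Vertices and W = -u - 9v:
  (121/51, 52/17) → W = -1525/51
  (1/3, 0) → W = -1/3
  (259/60, 7/15) → W = -511/60
  (49/12, 0) → W = -49/12

u = 1/3, v = 0, maximum W = -1/3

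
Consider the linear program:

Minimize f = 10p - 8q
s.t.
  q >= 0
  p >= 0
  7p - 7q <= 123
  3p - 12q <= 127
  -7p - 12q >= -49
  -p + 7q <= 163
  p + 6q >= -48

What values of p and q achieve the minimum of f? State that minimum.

p = 0, q = 49/12, minimum f = -98/3

Corner points and f = 10p - 8q:
  (0, 0) → f = 0
  (7, 0) → f = 70
  (0, 49/12) → f = -98/3

At the optimal vertex, p = 0 and -7p - 12q = -49.
Solving simultaneously gives p = 0, q = 49/12.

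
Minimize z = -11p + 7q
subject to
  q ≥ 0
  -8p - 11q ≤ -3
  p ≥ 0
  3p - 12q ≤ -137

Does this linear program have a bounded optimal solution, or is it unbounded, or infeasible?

From the feasible point (0, 137/12), moving in the direction (12, 3) keeps every constraint satisfied while z decreases without bound.

unbounded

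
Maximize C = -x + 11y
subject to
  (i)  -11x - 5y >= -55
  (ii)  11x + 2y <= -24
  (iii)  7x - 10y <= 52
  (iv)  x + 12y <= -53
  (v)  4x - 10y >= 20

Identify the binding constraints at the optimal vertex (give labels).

Corner points and C = -x + 11y:
  (-34/31, -185/31) → C = -2001/31
  (-7/5, -43/10) → C = -459/10
  (-5, -4) → C = -39
The feasible region is unbounded (it extends along (-10, -7), (-5, -2)), but C strictly decreases along every unbounded feasible direction, so there is no improving ray and the maximum is attained at a vertex.

The maximum is at (-5, -4). Substituting into each constraint, equality holds for (iv) and (v); the remaining constraints have slack.

(iv) and (v)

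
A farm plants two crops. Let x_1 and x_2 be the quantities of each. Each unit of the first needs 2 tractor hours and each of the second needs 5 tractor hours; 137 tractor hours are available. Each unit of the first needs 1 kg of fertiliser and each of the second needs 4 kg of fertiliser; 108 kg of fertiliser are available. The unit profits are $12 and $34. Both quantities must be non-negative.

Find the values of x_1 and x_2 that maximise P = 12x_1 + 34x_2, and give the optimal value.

Vertices and P = 12x_1 + 34x_2:
  (0, 0) → P = 0
  (0, 27) → P = 918
  (137/2, 0) → P = 822
  (8/3, 79/3) → P = 2782/3

x_1 = 8/3, x_2 = 79/3, maximum P = 2782/3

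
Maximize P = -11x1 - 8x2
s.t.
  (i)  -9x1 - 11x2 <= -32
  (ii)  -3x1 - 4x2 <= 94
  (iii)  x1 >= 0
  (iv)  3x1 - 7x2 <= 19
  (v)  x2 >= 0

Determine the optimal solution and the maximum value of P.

x1 = 0, x2 = 32/11, maximum P = -256/11

Corner points and P = -11x1 - 8x2:
  (0, 32/11) → P = -256/11
  (32/9, 0) → P = -352/9
  (19/3, 0) → P = -209/3
The feasible region is unbounded (it extends along (0, 1), (7, 3)), but P strictly decreases along every unbounded feasible direction, so there is no improving ray and the maximum is attained at a vertex.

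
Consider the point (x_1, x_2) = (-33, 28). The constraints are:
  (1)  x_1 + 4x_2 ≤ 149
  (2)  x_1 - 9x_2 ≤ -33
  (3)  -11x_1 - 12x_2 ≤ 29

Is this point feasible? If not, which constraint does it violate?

feasible

(1): 79 ≤ 149 ✓
(2): -285 ≤ -33 ✓
(3): 27 ≤ 29 ✓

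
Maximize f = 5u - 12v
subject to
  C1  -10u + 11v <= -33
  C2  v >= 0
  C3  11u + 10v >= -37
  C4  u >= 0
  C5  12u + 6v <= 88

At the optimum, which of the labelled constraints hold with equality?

Feasible corners and f = 5u - 12v:
  (33/10, 0) → f = 33/2
  (583/96, 121/48) → f = 11/96
  (22/3, 0) → f = 110/3

The maximum is at (22/3, 0). Substituting into each constraint, equality holds for C2 and C5; the remaining constraints have slack.

C2 and C5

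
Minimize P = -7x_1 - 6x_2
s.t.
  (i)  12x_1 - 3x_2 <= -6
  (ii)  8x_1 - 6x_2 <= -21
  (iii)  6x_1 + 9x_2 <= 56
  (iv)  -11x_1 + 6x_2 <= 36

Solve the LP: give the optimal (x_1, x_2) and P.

Vertices and P = -7x_1 - 6x_2:
  (9/16, 17/4) → P = -471/16
  (19/21, 118/21) → P = -841/21
  (-5, -19/6) → P = 54
  (4/45, 832/135) → P = -188/5

The binding constraints are 12x_1 - 3x_2 = -6 and 6x_1 + 9x_2 = 56.
Solving simultaneously gives x_1 = 19/21, x_2 = 118/21.

x_1 = 19/21, x_2 = 118/21, minimum P = -841/21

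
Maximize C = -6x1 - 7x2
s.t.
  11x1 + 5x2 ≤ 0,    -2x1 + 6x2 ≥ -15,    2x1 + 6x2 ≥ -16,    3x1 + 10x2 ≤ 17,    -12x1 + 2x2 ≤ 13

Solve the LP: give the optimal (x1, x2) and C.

x1 = -55/38, x2 = -83/38, maximum C = 911/38

Corner points and C = -6x1 - 7x2:
  (75/76, -165/76) → C = 705/76
  (-65/82, 143/82) → C = -611/82
  (-1/4, -31/12) → C = 235/12
  (-55/38, -83/38) → C = 911/38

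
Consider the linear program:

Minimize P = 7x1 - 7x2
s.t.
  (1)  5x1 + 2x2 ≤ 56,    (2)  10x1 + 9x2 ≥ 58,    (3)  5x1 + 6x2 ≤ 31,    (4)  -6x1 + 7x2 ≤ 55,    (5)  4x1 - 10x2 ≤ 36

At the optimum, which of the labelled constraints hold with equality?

Extreme points and P = 7x1 - 7x2:
  (23/5, 4/3) → P = 343/15
  (113/17, -16/17) → P = 903/17
  (263/37, -28/37) → P = 2037/37

The minimum is at (23/5, 4/3). Substituting into each constraint, equality holds for (2) and (3); the remaining constraints have slack.

(2) and (3)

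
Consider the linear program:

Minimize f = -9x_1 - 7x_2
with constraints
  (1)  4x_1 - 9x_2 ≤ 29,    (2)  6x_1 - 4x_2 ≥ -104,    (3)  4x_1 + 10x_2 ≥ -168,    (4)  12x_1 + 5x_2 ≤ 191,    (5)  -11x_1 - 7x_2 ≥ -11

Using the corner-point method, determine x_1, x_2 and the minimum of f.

Vertices and f = -9x_1 - 7x_2:
  (-611/38, -197/19) → f = 8257/38
  (302/127, -275/127) → f = -793/127
  (-428/19, -148/19) → f = 4888/19
  (-342/43, 605/43) → f = -1157/43

At the optimal vertex, 6x_1 - 4x_2 = -104 and -11x_1 - 7x_2 = -11.
Solving simultaneously gives x_1 = -342/43, x_2 = 605/43.

x_1 = -342/43, x_2 = 605/43, minimum f = -1157/43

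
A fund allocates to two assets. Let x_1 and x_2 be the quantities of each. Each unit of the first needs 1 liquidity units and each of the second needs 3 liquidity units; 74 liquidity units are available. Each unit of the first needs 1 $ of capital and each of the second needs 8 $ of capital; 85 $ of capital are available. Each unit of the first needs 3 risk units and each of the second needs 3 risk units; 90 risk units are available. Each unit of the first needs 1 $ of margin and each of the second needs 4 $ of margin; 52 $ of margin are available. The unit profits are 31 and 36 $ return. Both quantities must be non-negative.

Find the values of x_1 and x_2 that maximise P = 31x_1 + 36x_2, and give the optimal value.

x_1 = 68/3, x_2 = 22/3, maximum P = 2900/3

Corner points and P = 31x_1 + 36x_2:
  (0, 0) → P = 0
  (0, 85/8) → P = 765/2
  (30, 0) → P = 930
  (19, 33/4) → P = 886
  (68/3, 22/3) → P = 2900/3

The optimum lies where 3x_1 + 3x_2 = 90 and x_1 + 4x_2 = 52.
Solving simultaneously gives x_1 = 68/3, x_2 = 22/3.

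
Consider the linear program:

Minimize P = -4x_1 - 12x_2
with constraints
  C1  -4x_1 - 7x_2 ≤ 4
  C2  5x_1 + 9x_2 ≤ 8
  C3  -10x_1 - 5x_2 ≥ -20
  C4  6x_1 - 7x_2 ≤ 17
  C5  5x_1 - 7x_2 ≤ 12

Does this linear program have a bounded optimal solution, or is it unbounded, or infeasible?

Feasible corners and P = -4x_1 - 12x_2:
  (-92, 52) → P = -256
  (8/9, -68/63) → P = 592/63
  (41/20, -1/4) → P = -26/5
The feasible region has finitely many vertices and no improving ray; the minimum is -256 at (-92, 52).

bounded optimum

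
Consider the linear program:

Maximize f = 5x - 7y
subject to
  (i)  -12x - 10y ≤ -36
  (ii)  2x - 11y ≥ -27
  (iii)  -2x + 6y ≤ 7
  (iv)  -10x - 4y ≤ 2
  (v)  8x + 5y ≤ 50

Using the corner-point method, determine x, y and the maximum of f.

Vertices and f = 5x - 7y:
  (73/46, 39/23) → f = -181/46
  (16, -78/5) → f = 946/5
  (265/58, 78/29) → f = 233/58

At the optimal vertex, -12x - 10y = -36 and 8x + 5y = 50.
Solving simultaneously gives x = 16, y = -78/5.

x = 16, y = -78/5, maximum f = 946/5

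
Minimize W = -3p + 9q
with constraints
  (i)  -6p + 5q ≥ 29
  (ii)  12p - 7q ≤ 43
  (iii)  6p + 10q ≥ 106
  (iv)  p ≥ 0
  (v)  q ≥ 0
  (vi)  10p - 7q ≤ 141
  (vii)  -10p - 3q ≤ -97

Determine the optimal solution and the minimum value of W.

Extreme points and W = -3p + 9q:
  (209/9, 101/3) → W = 700/3
  (199/34, 218/17) → W = 3327/34
  (0, 97/3) → W = 291
The feasible region is unbounded (it extends along (0, 1), (7, 12)), but W strictly increases along every unbounded feasible direction, so there is no improving ray and the minimum is attained at a vertex.

p = 199/34, q = 218/17, minimum W = 3327/34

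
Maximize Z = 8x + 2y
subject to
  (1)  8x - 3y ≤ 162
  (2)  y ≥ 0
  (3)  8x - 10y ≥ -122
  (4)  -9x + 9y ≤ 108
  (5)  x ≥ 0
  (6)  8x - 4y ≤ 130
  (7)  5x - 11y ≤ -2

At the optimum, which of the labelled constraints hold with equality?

Extreme points and Z = 8x + 2y:
  (993/28, 284/7) → Z = 2554/7
  (129/4, 32) → Z = 322
  (1, 13) → Z = 34
  (0, 12) → Z = 24
  (0, 2/11) → Z = 4/11
  (719/34, 333/34) → Z = 3209/17

The maximum is at (993/28, 284/7). Substituting into each constraint, equality holds for (1) and (3); the remaining constraints have slack.

(1) and (3)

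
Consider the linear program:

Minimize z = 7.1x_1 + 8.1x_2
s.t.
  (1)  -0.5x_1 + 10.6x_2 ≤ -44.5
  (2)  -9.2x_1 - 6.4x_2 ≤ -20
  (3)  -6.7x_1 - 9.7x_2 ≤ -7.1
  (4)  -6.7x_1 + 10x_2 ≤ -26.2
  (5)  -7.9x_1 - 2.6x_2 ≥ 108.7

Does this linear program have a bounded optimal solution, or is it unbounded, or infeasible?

infeasible

The boundaries -0.5x_1 + 10.6x_2 = -44.5 and -6.7x_1 - 9.7x_2 = -7.1 meet at (16897/2529, -9820/2529), but that point violates -7.9x_1 - 2.6x_2 ≥ 108.7. Every candidate vertex is excluded by some other constraint, so the feasible region is empty.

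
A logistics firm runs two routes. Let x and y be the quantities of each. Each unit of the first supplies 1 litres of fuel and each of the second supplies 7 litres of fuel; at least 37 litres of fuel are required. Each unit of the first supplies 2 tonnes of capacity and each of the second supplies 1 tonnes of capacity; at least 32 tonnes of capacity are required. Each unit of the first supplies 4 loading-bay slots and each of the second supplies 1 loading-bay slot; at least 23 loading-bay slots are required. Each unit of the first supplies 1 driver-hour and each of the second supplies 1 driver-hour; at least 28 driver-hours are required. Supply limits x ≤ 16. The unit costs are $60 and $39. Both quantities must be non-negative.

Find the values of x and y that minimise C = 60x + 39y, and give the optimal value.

x = 4, y = 24, minimum C = 1176

Feasible corners and C = 60x + 39y:
  (0, 32) → C = 1248
  (4, 24) → C = 1176
  (16, 12) → C = 1428
The feasible region is unbounded (it extends along (0, 1)), but C strictly increases along every unbounded feasible direction, so there is no improving ray and the minimum is attained at a vertex.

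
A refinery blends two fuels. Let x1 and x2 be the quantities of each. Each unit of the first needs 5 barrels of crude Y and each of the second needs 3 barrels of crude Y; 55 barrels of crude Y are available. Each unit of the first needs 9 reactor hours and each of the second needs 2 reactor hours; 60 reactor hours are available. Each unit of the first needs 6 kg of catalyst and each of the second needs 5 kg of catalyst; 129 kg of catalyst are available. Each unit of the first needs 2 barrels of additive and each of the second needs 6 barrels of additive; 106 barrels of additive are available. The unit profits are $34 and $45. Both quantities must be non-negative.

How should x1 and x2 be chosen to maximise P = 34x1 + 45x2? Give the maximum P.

x1 = 1/2, x2 = 35/2, maximum P = 1609/2

Vertices and P = 34x1 + 45x2:
  (0, 0) → P = 0
  (0, 53/3) → P = 795
  (20/3, 0) → P = 680/3
  (70/17, 195/17) → P = 11155/17
  (1/2, 35/2) → P = 1609/2

The binding constraints are 5x1 + 3x2 = 55 and 2x1 + 6x2 = 106.
Solving simultaneously gives x1 = 1/2, x2 = 35/2.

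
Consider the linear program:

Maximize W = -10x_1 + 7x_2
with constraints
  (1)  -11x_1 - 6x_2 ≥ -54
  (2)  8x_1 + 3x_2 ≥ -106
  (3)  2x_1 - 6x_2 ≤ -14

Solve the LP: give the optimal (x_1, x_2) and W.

Extreme points and W = -10x_1 + 7x_2:
  (-266/5, 1598/15) → W = 19166/15
  (40/13, 131/39) → W = -283/39
  (-113/9, -50/27) → W = 3040/27

The binding constraints are -11x_1 - 6x_2 = -54 and 8x_1 + 3x_2 = -106.
Solving simultaneously gives x_1 = -266/5, x_2 = 1598/15.

x_1 = -266/5, x_2 = 1598/15, maximum W = 19166/15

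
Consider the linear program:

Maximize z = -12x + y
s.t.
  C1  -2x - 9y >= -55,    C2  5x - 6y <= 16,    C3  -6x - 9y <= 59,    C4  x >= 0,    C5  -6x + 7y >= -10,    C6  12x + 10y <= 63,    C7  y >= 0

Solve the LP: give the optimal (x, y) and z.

x = 0, y = 55/9, maximum z = 55/9

Corner points and z = -12x + y:
  (0, 55/9) → z = 55/9
  (17/88, 267/44) → z = 15/4
  (0, 0) → z = 0
  (541/144, 43/24) → z = -1039/24
  (5/3, 0) → z = -20

The optimum lies where -2x - 9y = -55 and x = 0.
Solving simultaneously gives x = 0, y = 55/9.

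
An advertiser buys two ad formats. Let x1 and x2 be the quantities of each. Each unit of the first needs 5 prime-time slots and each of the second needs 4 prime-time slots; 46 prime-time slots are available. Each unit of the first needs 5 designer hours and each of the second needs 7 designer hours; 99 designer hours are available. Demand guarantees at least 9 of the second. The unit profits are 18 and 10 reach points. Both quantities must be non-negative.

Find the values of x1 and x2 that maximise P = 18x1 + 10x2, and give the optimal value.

Vertices and P = 18x1 + 10x2:
  (0, 23/2) → P = 115
  (0, 9) → P = 90
  (2, 9) → P = 126

At the optimal vertex, 5x1 + 4x2 = 46 and x2 = 9.
Solving simultaneously gives x1 = 2, x2 = 9.

x1 = 2, x2 = 9, maximum P = 126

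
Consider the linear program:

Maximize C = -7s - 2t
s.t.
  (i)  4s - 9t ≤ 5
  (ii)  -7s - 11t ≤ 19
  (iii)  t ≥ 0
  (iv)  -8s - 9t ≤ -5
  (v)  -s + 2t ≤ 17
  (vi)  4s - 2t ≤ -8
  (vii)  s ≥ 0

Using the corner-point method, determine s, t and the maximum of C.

s = 0, t = 4, maximum C = -8

Feasible corners and C = -7s - 2t:
  (3, 10) → C = -41
  (0, 17/2) → C = -17
  (0, 4) → C = -8

The optimum lies where 4s - 2t = -8 and s = 0.
Solving simultaneously gives s = 0, t = 4.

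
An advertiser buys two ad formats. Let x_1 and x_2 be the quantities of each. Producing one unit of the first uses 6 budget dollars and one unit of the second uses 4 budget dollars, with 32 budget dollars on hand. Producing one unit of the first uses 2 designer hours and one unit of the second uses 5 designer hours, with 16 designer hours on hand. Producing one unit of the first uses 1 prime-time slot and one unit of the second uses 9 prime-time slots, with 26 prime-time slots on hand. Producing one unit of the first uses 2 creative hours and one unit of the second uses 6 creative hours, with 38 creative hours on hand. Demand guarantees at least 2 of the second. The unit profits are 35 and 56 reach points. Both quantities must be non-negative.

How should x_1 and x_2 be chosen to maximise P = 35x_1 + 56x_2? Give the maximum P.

Vertices and P = 35x_1 + 56x_2:
  (0, 26/9) → P = 1456/9
  (0, 2) → P = 112
  (14/13, 36/13) → P = 2506/13
  (3, 2) → P = 217

The optimum lies where 2x_1 + 5x_2 = 16 and x_2 = 2.
Solving simultaneously gives x_1 = 3, x_2 = 2.

x_1 = 3, x_2 = 2, maximum P = 217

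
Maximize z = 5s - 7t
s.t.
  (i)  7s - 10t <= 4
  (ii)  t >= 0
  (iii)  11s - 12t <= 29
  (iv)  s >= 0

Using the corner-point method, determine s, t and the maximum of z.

Extreme points and z = 5s - 7t:
  (4/7, 0) → z = 20/7
  (121/13, 159/26) → z = 97/26
  (0, 0) → z = 0
The feasible region is unbounded (it extends along (0, 1), (12, 11)), but z strictly decreases along every unbounded feasible direction, so there is no improving ray and the maximum is attained at a vertex.

The binding constraints are 7s - 10t = 4 and 11s - 12t = 29.
Solving simultaneously gives s = 121/13, t = 159/26.

s = 121/13, t = 159/26, maximum z = 97/26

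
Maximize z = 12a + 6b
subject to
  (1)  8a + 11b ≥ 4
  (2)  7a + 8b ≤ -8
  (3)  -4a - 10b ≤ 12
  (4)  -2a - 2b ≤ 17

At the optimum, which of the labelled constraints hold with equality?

(1) and (2)

Extreme points and z = 12a + 6b:
  (-120/13, 92/13) → z = -888/13
  (-65/2, 24) → z = -246
  (-60, 103/2) → z = -411

The maximum is at (-120/13, 92/13). Substituting into each constraint, equality holds for (1) and (2); the remaining constraints have slack.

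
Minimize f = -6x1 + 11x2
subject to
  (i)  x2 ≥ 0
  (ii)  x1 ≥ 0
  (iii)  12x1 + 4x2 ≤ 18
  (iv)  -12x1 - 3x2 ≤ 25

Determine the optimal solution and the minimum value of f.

Vertices and f = -6x1 + 11x2:
  (0, 0) → f = 0
  (3/2, 0) → f = -9
  (0, 9/2) → f = 99/2

x1 = 3/2, x2 = 0, minimum f = -9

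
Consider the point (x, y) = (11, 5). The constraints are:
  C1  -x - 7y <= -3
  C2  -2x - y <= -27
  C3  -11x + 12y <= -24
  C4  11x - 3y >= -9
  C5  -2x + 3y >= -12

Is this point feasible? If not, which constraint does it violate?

C1: -46 ≤ -3 ✓
C2: -27 ≤ -27 ✓
C3: -61 ≤ -24 ✓
C4: 106 ≥ -9 ✓
C5: -7 ≥ -12 ✓

feasible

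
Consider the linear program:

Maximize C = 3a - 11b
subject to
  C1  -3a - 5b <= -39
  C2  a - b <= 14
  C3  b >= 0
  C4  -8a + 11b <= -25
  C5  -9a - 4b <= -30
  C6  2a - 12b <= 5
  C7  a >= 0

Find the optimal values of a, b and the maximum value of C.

Vertices and C = 3a - 11b:
  (554/73, 237/73) → C = -945/73
  (493/46, 63/46) → C = 393/23
  (43, 29) → C = -190
  (163/10, 23/10) → C = 118/5

a = 163/10, b = 23/10, maximum C = 118/5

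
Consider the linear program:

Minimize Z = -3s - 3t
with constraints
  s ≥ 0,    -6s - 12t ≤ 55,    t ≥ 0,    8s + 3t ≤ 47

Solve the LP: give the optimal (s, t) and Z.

Feasible corners and Z = -3s - 3t:
  (0, 0) → Z = 0
  (0, 47/3) → Z = -47
  (47/8, 0) → Z = -141/8

s = 0, t = 47/3, minimum Z = -47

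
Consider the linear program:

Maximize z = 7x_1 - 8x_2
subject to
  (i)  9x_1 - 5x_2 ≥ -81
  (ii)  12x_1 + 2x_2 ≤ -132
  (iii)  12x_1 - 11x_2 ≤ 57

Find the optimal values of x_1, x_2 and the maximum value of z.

The optimum lies where 9x_1 - 5x_2 = -81 and 12x_1 - 11x_2 = 57.
Solving simultaneously gives x_1 = -392/13, x_2 = -495/13.

x_1 = -392/13, x_2 = -495/13, maximum z = 1216/13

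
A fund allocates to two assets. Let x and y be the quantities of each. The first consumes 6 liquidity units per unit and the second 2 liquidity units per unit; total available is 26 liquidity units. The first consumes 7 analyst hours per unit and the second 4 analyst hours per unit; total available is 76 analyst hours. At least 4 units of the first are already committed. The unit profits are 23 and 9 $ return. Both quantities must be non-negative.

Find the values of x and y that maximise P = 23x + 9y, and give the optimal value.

x = 4, y = 1, maximum P = 101

Extreme points and P = 23x + 9y:
  (13/3, 0) → P = 299/3
  (4, 0) → P = 92
  (4, 1) → P = 101

The binding constraints are 6x + 2y = 26 and x = 4.
Solving simultaneously gives x = 4, y = 1.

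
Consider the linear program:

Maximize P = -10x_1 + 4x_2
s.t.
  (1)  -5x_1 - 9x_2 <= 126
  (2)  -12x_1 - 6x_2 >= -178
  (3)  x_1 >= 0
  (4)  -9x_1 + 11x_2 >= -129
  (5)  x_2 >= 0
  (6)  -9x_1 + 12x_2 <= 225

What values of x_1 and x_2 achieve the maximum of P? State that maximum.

The binding constraints are x_1 = 0 and -9x_1 + 12x_2 = 225.
Solving simultaneously gives x_1 = 0, x_2 = 75/4.

x_1 = 0, x_2 = 75/4, maximum P = 75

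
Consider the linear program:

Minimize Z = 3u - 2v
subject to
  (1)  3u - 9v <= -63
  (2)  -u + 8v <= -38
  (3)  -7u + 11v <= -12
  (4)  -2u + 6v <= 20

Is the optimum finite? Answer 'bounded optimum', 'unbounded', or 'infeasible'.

infeasible

Constraints 3u - 9v ≤ -63 and -2u + 6v ≤ 20 have parallel boundaries but demand opposite sides — no point can satisfy both, so the region is empty.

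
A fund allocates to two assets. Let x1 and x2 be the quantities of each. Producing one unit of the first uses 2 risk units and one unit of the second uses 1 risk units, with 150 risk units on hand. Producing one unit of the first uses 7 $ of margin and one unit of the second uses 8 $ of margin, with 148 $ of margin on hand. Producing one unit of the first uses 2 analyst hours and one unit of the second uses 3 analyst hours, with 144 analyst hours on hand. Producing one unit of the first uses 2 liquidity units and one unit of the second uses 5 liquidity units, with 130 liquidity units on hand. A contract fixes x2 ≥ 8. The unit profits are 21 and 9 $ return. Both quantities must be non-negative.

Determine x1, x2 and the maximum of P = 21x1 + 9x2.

Extreme points and P = 21x1 + 9x2:
  (0, 37/2) → P = 333/2
  (0, 8) → P = 72
  (12, 8) → P = 324

At the optimal vertex, 7x1 + 8x2 = 148 and x2 = 8.
Solving simultaneously gives x1 = 12, x2 = 8.

x1 = 12, x2 = 8, maximum P = 324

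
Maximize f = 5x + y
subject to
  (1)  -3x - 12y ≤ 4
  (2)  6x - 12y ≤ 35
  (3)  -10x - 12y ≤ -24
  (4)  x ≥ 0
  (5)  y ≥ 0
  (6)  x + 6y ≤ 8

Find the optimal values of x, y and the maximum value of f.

Extreme points and f = 5x + y:
  (35/6, 0) → f = 175/6
  (51/8, 13/48) → f = 1543/48
  (12/5, 0) → f = 12
  (1, 7/6) → f = 37/6

x = 51/8, y = 13/48, maximum f = 1543/48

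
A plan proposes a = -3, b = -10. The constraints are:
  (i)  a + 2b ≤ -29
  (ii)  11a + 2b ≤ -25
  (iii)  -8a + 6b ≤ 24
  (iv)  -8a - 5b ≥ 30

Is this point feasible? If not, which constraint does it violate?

Constraint (i): a + 2b = -23, which is not ≤ -29. All other constraints are satisfied.

not feasible — violates (i)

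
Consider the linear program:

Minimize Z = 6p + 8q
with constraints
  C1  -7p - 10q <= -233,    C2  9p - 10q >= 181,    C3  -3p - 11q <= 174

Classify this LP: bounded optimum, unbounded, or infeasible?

Vertices and Z = 6p + 8q:
  (207/8, 83/16) → Z = 787/4
  (4303/47, -1917/47) → Z = 10482/47
The feasible region has finitely many vertices and no improving ray; the minimum is 787/4 at (207/8, 83/16).

bounded optimum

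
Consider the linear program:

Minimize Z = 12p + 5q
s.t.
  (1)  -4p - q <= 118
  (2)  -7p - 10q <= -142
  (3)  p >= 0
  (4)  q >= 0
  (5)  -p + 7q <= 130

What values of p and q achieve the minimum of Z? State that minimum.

p = 0, q = 71/5, minimum Z = 71

Corner points and Z = 12p + 5q:
  (0, 71/5) → Z = 71
  (142/7, 0) → Z = 1704/7
  (0, 130/7) → Z = 650/7
The feasible region is unbounded (it extends along (7, 1), (1, 0)), but Z strictly increases along every unbounded feasible direction, so there is no improving ray and the minimum is attained at a vertex.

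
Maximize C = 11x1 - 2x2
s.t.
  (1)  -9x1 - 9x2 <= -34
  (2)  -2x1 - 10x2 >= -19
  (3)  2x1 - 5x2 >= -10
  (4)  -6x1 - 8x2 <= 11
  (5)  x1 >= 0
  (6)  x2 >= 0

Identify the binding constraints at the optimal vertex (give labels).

Corner points and C = 11x1 - 2x2:
  (169/72, 103/72) → C = 551/24
  (34/9, 0) → C = 374/9
  (19/2, 0) → C = 209/2

The maximum is at (19/2, 0). Substituting into each constraint, equality holds for (2) and (6); the remaining constraints have slack.

(2) and (6)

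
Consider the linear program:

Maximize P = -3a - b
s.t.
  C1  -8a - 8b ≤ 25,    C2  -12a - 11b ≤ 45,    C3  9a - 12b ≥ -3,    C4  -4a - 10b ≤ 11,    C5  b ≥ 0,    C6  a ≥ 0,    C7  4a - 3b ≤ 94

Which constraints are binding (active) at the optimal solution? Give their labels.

Corner points and P = -3a - b:
  (0, 1/4) → P = -1/4
  (379/7, 286/7) → P = -1423/7
  (0, 0) → P = 0
  (47/2, 0) → P = -141/2

The maximum is at (0, 0). Substituting into each constraint, equality holds for C5 and C6; the remaining constraints have slack.

C5 and C6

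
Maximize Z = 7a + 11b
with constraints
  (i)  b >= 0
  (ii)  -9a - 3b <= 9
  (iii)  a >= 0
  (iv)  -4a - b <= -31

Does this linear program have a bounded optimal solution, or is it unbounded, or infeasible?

unbounded

From the feasible point (31/4, 0), moving in the direction (0, 1) keeps every constraint satisfied while Z increases without bound.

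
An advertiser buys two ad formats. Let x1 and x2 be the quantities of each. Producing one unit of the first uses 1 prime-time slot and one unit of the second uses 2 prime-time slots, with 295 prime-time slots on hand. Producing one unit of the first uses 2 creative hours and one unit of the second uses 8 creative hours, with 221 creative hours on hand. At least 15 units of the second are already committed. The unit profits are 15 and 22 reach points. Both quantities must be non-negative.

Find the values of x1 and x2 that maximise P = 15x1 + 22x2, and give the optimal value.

Corner points and P = 15x1 + 22x2:
  (0, 221/8) → P = 2431/4
  (0, 15) → P = 330
  (101/2, 15) → P = 2175/2

At the optimal vertex, 2x1 + 8x2 = 221 and x2 = 15.
Solving simultaneously gives x1 = 101/2, x2 = 15.

x1 = 101/2, x2 = 15, maximum P = 2175/2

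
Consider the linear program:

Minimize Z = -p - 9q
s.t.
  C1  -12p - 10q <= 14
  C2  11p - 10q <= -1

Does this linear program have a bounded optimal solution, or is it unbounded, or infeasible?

unbounded

From the feasible point (-15/23, -71/115), moving in the direction (-10, 12) keeps every constraint satisfied while Z decreases without bound.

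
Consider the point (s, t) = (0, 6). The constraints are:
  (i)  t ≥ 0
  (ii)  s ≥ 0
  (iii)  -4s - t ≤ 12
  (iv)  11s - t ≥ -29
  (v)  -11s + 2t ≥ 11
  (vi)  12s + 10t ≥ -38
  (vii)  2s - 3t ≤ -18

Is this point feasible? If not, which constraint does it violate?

feasible

(i): 6 ≥ 0 ✓
(ii): 0 ≥ 0 ✓
(iii): -6 ≤ 12 ✓
(iv): -6 ≥ -29 ✓
(v): 12 ≥ 11 ✓
(vi): 60 ≥ -38 ✓
(vii): -18 ≤ -18 ✓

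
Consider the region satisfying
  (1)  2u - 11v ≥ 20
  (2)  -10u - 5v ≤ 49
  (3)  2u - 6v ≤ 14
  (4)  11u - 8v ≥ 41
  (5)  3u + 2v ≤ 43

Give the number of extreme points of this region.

3

The feasible vertices (each the meet of two boundaries and inside every other half-plane) are:
  (17/5, -6/5)
  (97/35, -46/35)
  (67/25, -36/25)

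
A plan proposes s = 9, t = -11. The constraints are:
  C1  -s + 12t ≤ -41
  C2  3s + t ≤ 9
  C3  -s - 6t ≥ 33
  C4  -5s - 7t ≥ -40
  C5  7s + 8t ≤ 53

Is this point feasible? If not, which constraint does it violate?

not feasible — violates C2

Constraint C2: 3s + t = 16, which is not ≤ 9. All other constraints are satisfied.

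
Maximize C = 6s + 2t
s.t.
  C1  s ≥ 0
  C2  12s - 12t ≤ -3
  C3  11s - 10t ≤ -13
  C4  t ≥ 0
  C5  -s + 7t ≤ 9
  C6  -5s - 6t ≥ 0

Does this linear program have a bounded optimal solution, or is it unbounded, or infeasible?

The boundaries 11s - 10t = -13 and t = 0 meet at (-13/11, 0), but that point violates s ≥ 0. Every candidate vertex is excluded by some other constraint, so the feasible region is empty.

infeasible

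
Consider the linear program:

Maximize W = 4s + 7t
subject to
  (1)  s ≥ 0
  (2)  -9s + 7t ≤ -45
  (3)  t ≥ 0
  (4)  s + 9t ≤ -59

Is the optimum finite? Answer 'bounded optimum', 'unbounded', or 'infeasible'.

The boundaries s = 0 and s + 9t = -59 meet at (0, -59/9), but that point violates t ≥ 0. Every candidate vertex is excluded by some other constraint, so the feasible region is empty.

infeasible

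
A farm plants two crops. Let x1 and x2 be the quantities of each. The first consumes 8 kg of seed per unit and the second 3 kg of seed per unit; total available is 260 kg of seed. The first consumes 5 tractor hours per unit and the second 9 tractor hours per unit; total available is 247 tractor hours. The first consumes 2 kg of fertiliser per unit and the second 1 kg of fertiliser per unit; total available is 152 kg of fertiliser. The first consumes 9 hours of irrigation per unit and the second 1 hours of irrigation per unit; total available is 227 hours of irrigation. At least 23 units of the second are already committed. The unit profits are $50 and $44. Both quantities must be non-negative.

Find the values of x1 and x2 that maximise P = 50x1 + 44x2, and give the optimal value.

x1 = 8, x2 = 23, maximum P = 1412

Feasible corners and P = 50x1 + 44x2:
  (0, 247/9) → P = 10868/9
  (0, 23) → P = 1012
  (8, 23) → P = 1412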